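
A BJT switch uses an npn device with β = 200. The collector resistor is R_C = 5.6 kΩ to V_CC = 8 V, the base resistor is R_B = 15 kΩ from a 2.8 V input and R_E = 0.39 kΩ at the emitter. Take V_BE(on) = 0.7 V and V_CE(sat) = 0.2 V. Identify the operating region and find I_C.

saturation; I_C ≈ 1.3 mA

Assume active: I_B = (2.8 − 0.7)/(15 + 201×0.39) = 0.0225 mA, I_C = β·I_B = 4.5 mA.
Then V_CE = 8 − 4.5×5.6 − 4.52×0.39 = -18.9 V < 0.2 V — the active assumption fails.
Re-solve with V_CE = 0.2 V. KCL at the emitter: V_E/R_E = (V_BB−0.7−V_E)/R_B + (V_CC−0.2−V_E)/R_C, giving V_E = 0.546 V.
I_C = (V_CC − 0.2 − V_E)/R_C = (7.8 − 0.546)/5.6 = 1.3 mA.
Check: I_B = (2.1 − 0.546)/15 = 0.104 mA, and β·I_B = 20.7 mA > I_C, confirming saturation.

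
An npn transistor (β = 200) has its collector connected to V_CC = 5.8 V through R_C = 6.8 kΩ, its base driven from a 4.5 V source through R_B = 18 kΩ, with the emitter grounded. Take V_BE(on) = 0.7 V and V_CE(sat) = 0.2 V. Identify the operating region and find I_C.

Assume active: I_B = (4.5 − 0.7)/18 = 0.211 mA, giving I_C = β·I_B = 42.2 mA.
But then V_CE = 5.8 − 42.2×6.8 = -281 V < V_CE(sat) = 0.2 V — impossible in the active region.
So the transistor is saturated. With V_CE = 0.2 V, I_C = (V_CC − 0.2)/R_C = 5.6/6.8 = 0.824 mA.
Check: β·I_B = 42.2 mA > I_C = 0.824 mA, confirming saturation.

saturation; I_C ≈ 0.82 mA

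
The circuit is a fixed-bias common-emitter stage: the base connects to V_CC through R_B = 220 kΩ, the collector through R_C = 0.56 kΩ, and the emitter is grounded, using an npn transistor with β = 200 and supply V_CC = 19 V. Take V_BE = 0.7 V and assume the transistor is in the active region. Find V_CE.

Base loop: V_CC = I_B·R_B + V_BE, so I_B = (19 − 0.7)/220 kΩ = 0.0832 mA.
In the active region I_C = β·I_B = 200 × 0.0832 = 16.6 mA.
Collector loop: V_CE = V_CC − I_C·R_C = 19 − 16.6×0.56 = 9.68 V.
Since V_CE = 9.68 V > V_CE(sat) ≈ 0.2 V, the transistor is in the active region as assumed.

V_CE ≈ 9.7 V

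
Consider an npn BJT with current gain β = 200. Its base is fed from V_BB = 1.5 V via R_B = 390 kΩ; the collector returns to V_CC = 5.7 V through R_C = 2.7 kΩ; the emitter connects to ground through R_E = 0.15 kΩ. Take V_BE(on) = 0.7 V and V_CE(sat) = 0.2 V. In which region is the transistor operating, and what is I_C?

Assume active. Base-emitter loop: I_B = (V_BB − V_BE)/(R_B + (β+1)R_E) = (1.5 − 0.7)/(390 + 201×0.15) = 0.0019 mA.
I_C = β·I_B = 200×0.0019 = 0.381 mA.
V_CE = V_CC − I_C·R_C − I_E·R_E = 5.7 − 0.381×2.7 − 0.383×0.15 = 4.61 V > V_CE(sat), so the active-region assumption holds.

active; I_C ≈ 0.38 mA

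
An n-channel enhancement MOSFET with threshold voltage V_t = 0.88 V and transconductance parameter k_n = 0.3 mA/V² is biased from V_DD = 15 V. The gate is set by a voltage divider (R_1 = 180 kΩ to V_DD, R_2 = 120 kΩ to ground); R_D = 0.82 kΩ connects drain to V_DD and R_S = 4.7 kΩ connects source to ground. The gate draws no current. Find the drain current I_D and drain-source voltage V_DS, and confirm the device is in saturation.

V_G = V_DD·R_2/(R_1+R_2) = 15×120/300 = 6 V.
Assume saturation: I_D = (k_n/2)(V_GS − V_t)² with V_GS = V_G − I_D·R_S = 6 − 4.7·I_D.
Substituting gives 3.31·I_D² − 8.22·I_D + 3.93 = 0, with roots I_D = 0.647 or 1.83 mA.
The root I_D = 1.83 mA gives V_GS = -2.62 V ≤ V_t, so take I_D = 0.647 mA.
Then V_GS = 2.96 V and V_DS = V_DD − I_D(R_D+R_S) = 15 − 0.647×5.52 = 11.4 V.
Saturation requires V_DS ≥ V_GS − V_t = 2.08 V; 11.4 ≥ 2.08 ✓.

I_D ≈ 0.65 mA, V_DS ≈ 11 V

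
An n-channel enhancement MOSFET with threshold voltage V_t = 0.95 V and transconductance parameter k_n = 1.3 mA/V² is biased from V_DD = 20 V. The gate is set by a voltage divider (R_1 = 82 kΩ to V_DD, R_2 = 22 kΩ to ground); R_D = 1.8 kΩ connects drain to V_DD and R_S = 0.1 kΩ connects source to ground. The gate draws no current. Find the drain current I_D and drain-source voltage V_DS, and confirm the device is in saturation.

I_D ≈ 5 mA, V_DS ≈ 10 V

V_G = V_DD·R_2/(R_1+R_2) = 20×22/104 = 4.23 V.
Assume saturation: I_D = (k_n/2)(V_GS − V_t)² with V_GS = V_G − I_D·R_S = 4.23 − 0.1·I_D.
Substituting gives 0.0065·I_D² − 1.43·I_D + 7 = 0, with roots I_D = 5.02 or 214 mA.
The root I_D = 214 mA gives V_GS = -17.2 V ≤ V_t, so take I_D = 5.02 mA.
Then V_GS = 3.73 V and V_DS = V_DD − I_D(R_D+R_S) = 20 − 5.02×1.9 = 10.5 V.
Saturation requires V_DS ≥ V_GS − V_t = 2.78 V; 10.5 ≥ 2.78 ✓.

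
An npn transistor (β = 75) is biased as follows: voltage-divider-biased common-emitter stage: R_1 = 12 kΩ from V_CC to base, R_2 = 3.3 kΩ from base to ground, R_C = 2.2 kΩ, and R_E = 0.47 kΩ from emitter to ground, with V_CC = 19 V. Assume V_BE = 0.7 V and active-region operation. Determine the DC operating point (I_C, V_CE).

I_C ≈ 6.7 mA, V_CE ≈ 1.2 V

Thevenize the base divider: V_Th = V_CC·R_2/(R_1+R_2) = 19×3.3/15.3 = 4.1 V, R_Th = R_1‖R_2 = 2.59 kΩ.
Base-emitter loop: V_Th = I_B·R_Th + V_BE + (β+1)I_B·R_E, so I_B = (4.1 − 0.7) / (2.59 + 76×0.47) = 0.0887 mA.
I_C = β·I_B = 75×0.0887 = 6.65 mA, and I_E = (β+1)I_B = 6.74 mA.
V_CE = V_CC − I_C·R_C − I_E·R_E = 19 − 6.65×2.2 − 6.74×0.47 = 1.2 V.
V_CE = 1.2 V > 0.2 V confirms active-region operation.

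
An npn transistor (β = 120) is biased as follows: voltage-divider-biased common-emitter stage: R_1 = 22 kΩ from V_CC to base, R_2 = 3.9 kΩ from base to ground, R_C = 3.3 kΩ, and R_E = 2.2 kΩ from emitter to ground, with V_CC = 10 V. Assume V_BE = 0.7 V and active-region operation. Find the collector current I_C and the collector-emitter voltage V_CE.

I_C ≈ 0.36 mA, V_CE ≈ 8 V

Thevenize the base divider: V_Th = V_CC·R_2/(R_1+R_2) = 10×3.9/25.9 = 1.51 V, R_Th = R_1‖R_2 = 3.31 kΩ.
Base-emitter loop: V_Th = I_B·R_Th + V_BE + (β+1)I_B·R_E, so I_B = (1.51 − 0.7) / (3.31 + 121×2.2) = 0.00299 mA.
I_C = β·I_B = 120×0.00299 = 0.359 mA, and I_E = (β+1)I_B = 0.362 mA.
V_CE = V_CC − I_C·R_C − I_E·R_E = 10 − 0.359×3.3 − 0.362×2.2 = 8.02 V.
V_CE = 8.02 V > 0.2 V confirms active-region operation.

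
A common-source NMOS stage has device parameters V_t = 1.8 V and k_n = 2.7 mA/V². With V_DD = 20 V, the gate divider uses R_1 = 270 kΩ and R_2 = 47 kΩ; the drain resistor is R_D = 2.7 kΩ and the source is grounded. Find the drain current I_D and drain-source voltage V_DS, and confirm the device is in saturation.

V_G = V_DD·R_2/(R_1+R_2) = 20×47/317 = 2.97 V. With the source grounded, V_GS = V_G = 2.97 V.
Assume saturation: I_D = (k_n/2)(V_GS − V_t)² = (2.7/2)×(2.97 − 1.8)² = 1.35×1.17² = 1.83 mA.
V_DS = V_DD − I_D·R_D = 20 − 1.83×2.7 = 15.1 V.
Saturation requires V_DS ≥ V_GS − V_t = 1.17 V; 15.1 ≥ 1.17 ✓.

I_D ≈ 1.8 mA, V_DS ≈ 15 V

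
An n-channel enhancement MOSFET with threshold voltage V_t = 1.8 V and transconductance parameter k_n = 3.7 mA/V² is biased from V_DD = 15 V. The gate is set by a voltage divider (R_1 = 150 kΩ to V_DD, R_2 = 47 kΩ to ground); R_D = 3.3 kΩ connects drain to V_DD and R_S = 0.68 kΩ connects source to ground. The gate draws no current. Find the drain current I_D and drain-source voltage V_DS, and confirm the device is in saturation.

V_G = V_DD·R_2/(R_1+R_2) = 15×47/197 = 3.58 V.
Assume saturation: I_D = (k_n/2)(V_GS − V_t)² with V_GS = V_G − I_D·R_S = 3.58 − 0.68·I_D.
Substituting gives 0.855·I_D² − 5.48·I_D + 5.85 = 0, with roots I_D = 1.36 or 5.04 mA.
The root I_D = 5.04 mA gives V_GS = 0.149 V ≤ V_t, so take I_D = 1.36 mA.
Then V_GS = 2.66 V and V_DS = V_DD − I_D(R_D+R_S) = 15 − 1.36×3.98 = 9.6 V.
Saturation requires V_DS ≥ V_GS − V_t = 0.856 V; 9.6 ≥ 0.856 ✓.

I_D ≈ 1.4 mA, V_DS ≈ 9.6 V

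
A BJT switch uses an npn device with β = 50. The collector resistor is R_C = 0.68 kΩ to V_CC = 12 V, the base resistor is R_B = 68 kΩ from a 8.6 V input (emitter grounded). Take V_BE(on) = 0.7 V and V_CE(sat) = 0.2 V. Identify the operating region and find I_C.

Assume active. Base-emitter loop: I_B = (V_BB − V_BE)/R_B = (8.6 − 0.7)/68 = 0.116 mA.
I_C = β·I_B = 50×0.116 = 5.81 mA.
V_CE = V_CC − I_C·R_C = 12 − 5.81×0.68 = 8.05 V > V_CE(sat), so the active-region assumption holds.

active; I_C ≈ 5.8 mA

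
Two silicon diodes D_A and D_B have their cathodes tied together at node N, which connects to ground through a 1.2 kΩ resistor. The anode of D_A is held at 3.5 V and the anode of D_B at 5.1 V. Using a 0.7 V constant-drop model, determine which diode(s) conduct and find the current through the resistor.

Only D_B conducts; I_R ≈ 3.7 mA

Assume both conduct. Then node N would need to be at both 3.5−0.7 = 2.8 V and 5.1−0.7 = 4.4 V, which is impossible.
Assume only D_B conducts: V_N = 5.1 − 0.7 = 4.4 V, so I_R = 4.4/1.2 = 3.67 mA.
Check D_A: its anode-to-cathode voltage is 3.5 − 4.4 = -0.9 V < 0.7 V, so it is off. The assumption is consistent.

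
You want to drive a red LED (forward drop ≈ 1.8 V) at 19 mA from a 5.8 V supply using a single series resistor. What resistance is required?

The resistor drops V_S − V_D = 5.8 − 1.8 = 4 V at 19 mA.
R = 4 V / 19 mA = 0.211 kΩ.

R ≈ 0.21 kΩ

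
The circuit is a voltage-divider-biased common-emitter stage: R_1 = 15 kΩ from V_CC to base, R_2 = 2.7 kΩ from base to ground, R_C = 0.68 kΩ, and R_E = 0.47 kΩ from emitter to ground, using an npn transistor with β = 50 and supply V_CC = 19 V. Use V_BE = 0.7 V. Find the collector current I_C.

Thevenize the base divider: V_Th = V_CC·R_2/(R_1+R_2) = 19×2.7/17.7 = 2.9 V, R_Th = R_1‖R_2 = 2.29 kΩ.
Base-emitter loop: V_Th = I_B·R_Th + V_BE + (β+1)I_B·R_E, so I_B = (2.9 − 0.7) / (2.29 + 51×0.47) = 0.0837 mA.
I_C = β·I_B = 50×0.0837 = 4.19 mA, and I_E = (β+1)I_B = 4.27 mA.
V_CE = V_CC − I_C·R_C − I_E·R_E = 19 − 4.19×0.68 − 4.27×0.47 = 14.1 V.
V_CE = 14.1 V > 0.2 V confirms active-region operation.

I_C ≈ 4.2 mA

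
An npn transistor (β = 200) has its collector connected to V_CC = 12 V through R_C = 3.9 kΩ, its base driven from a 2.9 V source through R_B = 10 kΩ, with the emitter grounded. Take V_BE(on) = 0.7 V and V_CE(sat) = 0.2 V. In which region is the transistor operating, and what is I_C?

saturation; I_C ≈ 3 mA

Assume active: I_B = (2.9 − 0.7)/10 = 0.22 mA, giving I_C = β·I_B = 44 mA.
But then V_CE = 12 − 44×3.9 = -160 V < V_CE(sat) = 0.2 V — impossible in the active region.
So the transistor is saturated. With V_CE = 0.2 V, I_C = (V_CC − 0.2)/R_C = 11.8/3.9 = 3.03 mA.
Check: β·I_B = 44 mA > I_C = 3.03 mA, confirming saturation.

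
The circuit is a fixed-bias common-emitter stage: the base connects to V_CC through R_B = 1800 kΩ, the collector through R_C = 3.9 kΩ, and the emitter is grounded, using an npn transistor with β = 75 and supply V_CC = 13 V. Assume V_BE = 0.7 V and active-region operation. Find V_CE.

V_CE ≈ 11 V

Base loop: V_CC = I_B·R_B + V_BE, so I_B = (13 − 0.7)/1800 kΩ = 0.00683 mA.
In the active region I_C = β·I_B = 75 × 0.00683 = 0.513 mA.
Collector loop: V_CE = V_CC − I_C·R_C = 13 − 0.513×3.9 = 11 V.
Since V_CE = 11 V > V_CE(sat) ≈ 0.2 V, the transistor is in the active region as assumed.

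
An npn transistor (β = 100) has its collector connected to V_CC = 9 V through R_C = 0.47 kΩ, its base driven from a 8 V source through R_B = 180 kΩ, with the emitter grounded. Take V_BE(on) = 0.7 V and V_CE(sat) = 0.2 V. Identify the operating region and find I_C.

active; I_C ≈ 4.1 mA

Assume active. Base-emitter loop: I_B = (V_BB − V_BE)/R_B = (8 − 0.7)/180 = 0.0406 mA.
I_C = β·I_B = 100×0.0406 = 4.06 mA.
V_CE = V_CC − I_C·R_C = 9 − 4.06×0.47 = 7.09 V > V_CE(sat), so the active-region assumption holds.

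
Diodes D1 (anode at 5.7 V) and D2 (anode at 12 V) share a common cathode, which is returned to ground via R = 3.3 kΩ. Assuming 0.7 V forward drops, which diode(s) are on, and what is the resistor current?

Assume both conduct. Then node N would need to be at both 5.7−0.7 = 5 V and 12−0.7 = 11.3 V, which is impossible.
Assume only D2 conducts: V_N = 12 − 0.7 = 11.3 V, so I_R = 11.3/3.3 = 3.42 mA.
Check D1: its anode-to-cathode voltage is 5.7 − 11.3 = -5.6 V < 0.7 V, so it is off. The assumption is consistent.

Only D2 conducts; I_R ≈ 3.4 mA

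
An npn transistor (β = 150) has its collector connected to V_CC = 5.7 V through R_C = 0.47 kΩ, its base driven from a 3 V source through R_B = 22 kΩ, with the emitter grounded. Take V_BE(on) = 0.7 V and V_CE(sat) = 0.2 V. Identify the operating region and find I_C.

Assume active: I_B = (3 − 0.7)/22 = 0.105 mA, giving I_C = β·I_B = 15.7 mA.
But then V_CE = 5.7 − 15.7×0.47 = -1.67 V < V_CE(sat) = 0.2 V — impossible in the active region.
So the transistor is saturated. With V_CE = 0.2 V, I_C = (V_CC − 0.2)/R_C = 5.5/0.47 = 11.7 mA.
Check: β·I_B = 15.7 mA > I_C = 11.7 mA, confirming saturation.

saturation; I_C ≈ 12 mA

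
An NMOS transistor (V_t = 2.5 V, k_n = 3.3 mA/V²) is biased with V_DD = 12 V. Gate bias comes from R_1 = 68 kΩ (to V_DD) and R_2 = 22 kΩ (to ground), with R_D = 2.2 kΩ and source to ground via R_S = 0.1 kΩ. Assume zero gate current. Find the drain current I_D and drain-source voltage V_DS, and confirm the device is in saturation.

V_G = V_DD·R_2/(R_1+R_2) = 12×22/90 = 2.93 V.
Assume saturation: I_D = (k_n/2)(V_GS − V_t)² with V_GS = V_G − I_D·R_S = 2.93 − 0.1·I_D.
Substituting gives 0.0165·I_D² − 1.14·I_D + 0.31 = 0, with roots I_D = 0.272 or 69 mA.
The root I_D = 69 mA gives V_GS = -3.97 V ≤ V_t, so take I_D = 0.272 mA.
Then V_GS = 2.91 V and V_DS = V_DD − I_D(R_D+R_S) = 12 − 0.272×2.3 = 11.4 V.
Saturation requires V_DS ≥ V_GS − V_t = 0.406 V; 11.4 ≥ 0.406 ✓.

I_D ≈ 0.27 mA, V_DS ≈ 11 V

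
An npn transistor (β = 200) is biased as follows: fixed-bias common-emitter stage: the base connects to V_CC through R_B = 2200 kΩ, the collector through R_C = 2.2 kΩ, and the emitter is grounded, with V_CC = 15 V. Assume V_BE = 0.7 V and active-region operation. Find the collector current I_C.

Base loop: V_CC = I_B·R_B + V_BE, so I_B = (15 − 0.7)/2200 kΩ = 0.0065 mA.
In the active region I_C = β·I_B = 200 × 0.0065 = 1.3 mA.
Collector loop: V_CE = V_CC − I_C·R_C = 15 − 1.3×2.2 = 12.1 V.
Since V_CE = 12.1 V > V_CE(sat) ≈ 0.2 V, the transistor is in the active region as assumed.

I_C ≈ 1.3 mA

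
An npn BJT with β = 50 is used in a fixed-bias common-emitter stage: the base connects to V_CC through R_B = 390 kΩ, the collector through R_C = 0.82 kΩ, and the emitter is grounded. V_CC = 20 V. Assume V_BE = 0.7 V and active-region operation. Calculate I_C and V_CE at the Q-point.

Base loop: V_CC = I_B·R_B + V_BE, so I_B = (20 − 0.7)/390 kΩ = 0.0495 mA.
In the active region I_C = β·I_B = 50 × 0.0495 = 2.47 mA.
Collector loop: V_CE = V_CC − I_C·R_C = 20 − 2.47×0.82 = 18 V.
Since V_CE = 18 V > V_CE(sat) ≈ 0.2 V, the transistor is in the active region as assumed.

I_C ≈ 2.5 mA, V_CE ≈ 18 V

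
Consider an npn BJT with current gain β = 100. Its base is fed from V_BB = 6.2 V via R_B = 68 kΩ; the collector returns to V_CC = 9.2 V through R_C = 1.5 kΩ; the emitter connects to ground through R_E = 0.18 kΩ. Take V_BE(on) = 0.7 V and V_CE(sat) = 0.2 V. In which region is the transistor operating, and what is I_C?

Assume active: I_B = (6.2 − 0.7)/(68 + 101×0.18) = 0.0638 mA, I_C = β·I_B = 6.38 mA.
Then V_CE = 9.2 − 6.38×1.5 − 6.45×0.18 = -1.53 V < 0.2 V — the active assumption fails.
Re-solve with V_CE = 0.2 V. KCL at the emitter: V_E/R_E = (V_BB−0.7−V_E)/R_B + (V_CC−0.2−V_E)/R_C, giving V_E = 0.975 V.
I_C = (V_CC − 0.2 − V_E)/R_C = (9 − 0.975)/1.5 = 5.35 mA.
Check: I_B = (5.5 − 0.975)/68 = 0.0665 mA, and β·I_B = 6.65 mA > I_C, confirming saturation.

saturation; I_C ≈ 5.4 mA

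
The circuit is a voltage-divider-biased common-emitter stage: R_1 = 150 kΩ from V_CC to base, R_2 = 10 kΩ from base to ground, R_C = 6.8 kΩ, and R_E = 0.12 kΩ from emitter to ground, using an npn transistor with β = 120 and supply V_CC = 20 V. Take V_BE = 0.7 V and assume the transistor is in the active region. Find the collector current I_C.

I_C ≈ 2.8 mA

Thevenize the base divider: V_Th = V_CC·R_2/(R_1+R_2) = 20×10/160 = 1.25 V, R_Th = R_1‖R_2 = 9.38 kΩ.
Base-emitter loop: V_Th = I_B·R_Th + V_BE + (β+1)I_B·R_E, so I_B = (1.25 − 0.7) / (9.38 + 121×0.12) = 0.023 mA.
I_C = β·I_B = 120×0.023 = 2.76 mA, and I_E = (β+1)I_B = 2.79 mA.
V_CE = V_CC − I_C·R_C − I_E·R_E = 20 − 2.76×6.8 − 2.79×0.12 = 0.884 V.
V_CE = 0.884 V > 0.2 V confirms active-region operation.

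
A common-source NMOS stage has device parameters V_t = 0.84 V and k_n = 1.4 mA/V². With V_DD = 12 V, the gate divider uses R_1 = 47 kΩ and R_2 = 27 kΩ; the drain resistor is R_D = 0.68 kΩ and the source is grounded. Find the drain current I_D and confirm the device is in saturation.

I_D ≈ 8.8 mA

V_G = V_DD·R_2/(R_1+R_2) = 12×27/74 = 4.38 V. With the source grounded, V_GS = V_G = 4.38 V.
Assume saturation: I_D = (k_n/2)(V_GS − V_t)² = (1.4/2)×(4.38 − 0.84)² = 0.7×3.54² = 8.76 mA.
V_DS = V_DD − I_D·R_D = 12 − 8.76×0.68 = 6.04 V.
Saturation requires V_DS ≥ V_GS − V_t = 3.54 V; 6.04 ≥ 3.54 ✓.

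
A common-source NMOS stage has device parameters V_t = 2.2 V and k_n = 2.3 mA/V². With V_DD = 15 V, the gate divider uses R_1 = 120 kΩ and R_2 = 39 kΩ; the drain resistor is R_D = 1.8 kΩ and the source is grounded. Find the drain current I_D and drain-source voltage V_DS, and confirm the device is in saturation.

I_D ≈ 2.5 mA, V_DS ≈ 10 V

V_G = V_DD·R_2/(R_1+R_2) = 15×39/159 = 3.68 V. With the source grounded, V_GS = V_G = 3.68 V.
Assume saturation: I_D = (k_n/2)(V_GS − V_t)² = (2.3/2)×(3.68 − 2.2)² = 1.15×1.48² = 2.52 mA.
V_DS = V_DD − I_D·R_D = 15 − 2.52×1.8 = 10.5 V.
Saturation requires V_DS ≥ V_GS − V_t = 1.48 V; 10.5 ≥ 1.48 ✓.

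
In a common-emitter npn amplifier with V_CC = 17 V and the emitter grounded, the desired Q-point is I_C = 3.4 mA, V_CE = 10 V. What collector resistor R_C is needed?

R_C ≈ 2.1 kΩ

Collector loop: V_CC = I_C·R_C + V_CE.
R_C = (V_CC − V_CE)/I_C = (17 − 10)/3.4 = 2.06 kΩ.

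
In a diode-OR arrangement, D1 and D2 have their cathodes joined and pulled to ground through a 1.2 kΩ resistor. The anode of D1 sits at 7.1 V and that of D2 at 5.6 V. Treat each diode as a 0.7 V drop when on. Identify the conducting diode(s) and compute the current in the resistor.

Only D1 conducts; I_R ≈ 5.3 mA

Assume both conduct. Then node N would need to be at both 7.1−0.7 = 6.4 V and 5.6−0.7 = 4.9 V, which is impossible.
Assume only D1 conducts: V_N = 7.1 − 0.7 = 6.4 V, so I_R = 6.4/1.2 = 5.33 mA.
Check D2: its anode-to-cathode voltage is 5.6 − 6.4 = -0.8 V < 0.7 V, so it is off. The assumption is consistent.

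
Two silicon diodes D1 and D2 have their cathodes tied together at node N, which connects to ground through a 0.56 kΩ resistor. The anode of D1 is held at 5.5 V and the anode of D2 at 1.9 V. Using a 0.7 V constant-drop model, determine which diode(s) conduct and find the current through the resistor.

Only D1 conducts; I_R ≈ 8.6 mA

Assume both conduct. Then node N would need to be at both 5.5−0.7 = 4.8 V and 1.9−0.7 = 1.2 V, which is impossible.
Assume only D1 conducts: V_N = 5.5 − 0.7 = 4.8 V, so I_R = 4.8/0.56 = 8.57 mA.
Check D2: its anode-to-cathode voltage is 1.9 − 4.8 = -2.9 V < 0.7 V, so it is off. The assumption is consistent.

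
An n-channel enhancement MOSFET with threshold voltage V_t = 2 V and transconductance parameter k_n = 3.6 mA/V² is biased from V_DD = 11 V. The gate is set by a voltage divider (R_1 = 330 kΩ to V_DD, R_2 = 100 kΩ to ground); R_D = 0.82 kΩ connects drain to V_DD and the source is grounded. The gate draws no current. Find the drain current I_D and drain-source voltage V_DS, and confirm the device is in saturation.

I_D ≈ 0.56 mA, V_DS ≈ 11 V

V_G = V_DD·R_2/(R_1+R_2) = 11×100/430 = 2.56 V. With the source grounded, V_GS = V_G = 2.56 V.
Assume saturation: I_D = (k_n/2)(V_GS − V_t)² = (3.6/2)×(2.56 − 2)² = 1.8×0.558² = 0.561 mA.
V_DS = V_DD − I_D·R_D = 11 − 0.561×0.82 = 10.5 V.
Saturation requires V_DS ≥ V_GS − V_t = 0.558 V; 10.5 ≥ 0.558 ✓.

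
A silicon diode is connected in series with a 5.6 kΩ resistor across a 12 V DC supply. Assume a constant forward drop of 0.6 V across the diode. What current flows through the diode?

I ≈ 2 mA

KVL around the loop: 12 = V_D + I·R = 0.6 + I × 5.6 kΩ.
So I = (12 − 0.6) / 5.6 kΩ = 11.4 / 5.6 = 2.04 mA.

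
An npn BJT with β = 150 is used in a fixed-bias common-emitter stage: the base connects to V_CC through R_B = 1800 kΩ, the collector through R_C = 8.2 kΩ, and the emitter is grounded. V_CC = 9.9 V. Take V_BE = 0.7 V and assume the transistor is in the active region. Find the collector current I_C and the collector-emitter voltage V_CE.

Base loop: V_CC = I_B·R_B + V_BE, so I_B = (9.9 − 0.7)/1800 kΩ = 0.00511 mA.
In the active region I_C = β·I_B = 150 × 0.00511 = 0.767 mA.
Collector loop: V_CE = V_CC − I_C·R_C = 9.9 − 0.767×8.2 = 3.61 V.
Since V_CE = 3.61 V > V_CE(sat) ≈ 0.2 V, the transistor is in the active region as assumed.

I_C ≈ 0.77 mA, V_CE ≈ 3.6 V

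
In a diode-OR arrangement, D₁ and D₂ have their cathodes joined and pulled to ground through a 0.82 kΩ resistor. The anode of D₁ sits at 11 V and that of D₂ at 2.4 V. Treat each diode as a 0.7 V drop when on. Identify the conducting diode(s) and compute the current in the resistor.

Assume both conduct. Then node N would need to be at both 11−0.7 = 10.3 V and 2.4−0.7 = 1.7 V, which is impossible.
Assume only D₁ conducts: V_N = 11 − 0.7 = 10.3 V, so I_R = 10.3/0.82 = 12.6 mA.
Check D₂: its anode-to-cathode voltage is 2.4 − 10.3 = -7.9 V < 0.7 V, so it is off. The assumption is consistent.

Only D₁ conducts; I_R ≈ 13 mA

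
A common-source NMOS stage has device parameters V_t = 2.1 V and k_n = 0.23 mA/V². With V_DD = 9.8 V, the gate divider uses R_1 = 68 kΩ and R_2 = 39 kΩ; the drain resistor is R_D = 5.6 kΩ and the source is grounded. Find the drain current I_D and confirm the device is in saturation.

V_G = V_DD·R_2/(R_1+R_2) = 9.8×39/107 = 3.57 V. With the source grounded, V_GS = V_G = 3.57 V.
Assume saturation: I_D = (k_n/2)(V_GS − V_t)² = (0.23/2)×(3.57 − 2.1)² = 0.115×1.47² = 0.249 mA.
V_DS = V_DD − I_D·R_D = 9.8 − 0.249×5.6 = 8.4 V.
Saturation requires V_DS ≥ V_GS − V_t = 1.47 V; 8.4 ≥ 1.47 ✓.

I_D ≈ 0.25 mA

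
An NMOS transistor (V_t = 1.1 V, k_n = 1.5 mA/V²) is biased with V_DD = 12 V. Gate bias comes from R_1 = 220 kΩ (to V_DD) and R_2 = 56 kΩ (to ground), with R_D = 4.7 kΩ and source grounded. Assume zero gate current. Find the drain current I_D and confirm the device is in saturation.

I_D ≈ 1.3 mA

V_G = V_DD·R_2/(R_1+R_2) = 12×56/276 = 2.43 V. With the source grounded, V_GS = V_G = 2.43 V.
Assume saturation: I_D = (k_n/2)(V_GS − V_t)² = (1.5/2)×(2.43 − 1.1)² = 0.75×1.33² = 1.34 mA.
V_DS = V_DD − I_D·R_D = 12 − 1.34×4.7 = 5.72 V.
Saturation requires V_DS ≥ V_GS − V_t = 1.33 V; 5.72 ≥ 1.33 ✓.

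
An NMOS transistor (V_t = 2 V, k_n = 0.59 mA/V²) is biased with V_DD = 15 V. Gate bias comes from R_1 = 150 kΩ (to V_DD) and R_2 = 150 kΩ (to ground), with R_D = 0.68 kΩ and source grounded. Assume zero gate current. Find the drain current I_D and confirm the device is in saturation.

V_G = V_DD·R_2/(R_1+R_2) = 15×150/300 = 7.5 V. With the source grounded, V_GS = V_G = 7.5 V.
Assume saturation: I_D = (k_n/2)(V_GS − V_t)² = (0.59/2)×(7.5 − 2)² = 0.295×5.5² = 8.92 mA.
V_DS = V_DD − I_D·R_D = 15 − 8.92×0.68 = 8.93 V.
Saturation requires V_DS ≥ V_GS − V_t = 5.5 V; 8.93 ≥ 5.5 ✓.

I_D ≈ 8.9 mA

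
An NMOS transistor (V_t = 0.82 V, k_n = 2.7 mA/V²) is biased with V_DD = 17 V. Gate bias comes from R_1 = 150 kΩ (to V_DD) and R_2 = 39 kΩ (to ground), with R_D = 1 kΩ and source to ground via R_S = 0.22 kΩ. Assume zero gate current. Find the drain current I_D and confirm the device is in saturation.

V_G = V_DD·R_2/(R_1+R_2) = 17×39/189 = 3.51 V.
Assume saturation: I_D = (k_n/2)(V_GS − V_t)² with V_GS = V_G − I_D·R_S = 3.51 − 0.22·I_D.
Substituting gives 0.0653·I_D² − 2.6·I_D + 9.75 = 0, with roots I_D = 4.2 or 35.5 mA.
The root I_D = 35.5 mA gives V_GS = -4.31 V ≤ V_t, so take I_D = 4.2 mA.
Then V_GS = 2.58 V and V_DS = V_DD − I_D(R_D+R_S) = 17 − 4.2×1.22 = 11.9 V.
Saturation requires V_DS ≥ V_GS − V_t = 1.76 V; 11.9 ≥ 1.76 ✓.

I_D ≈ 4.2 mA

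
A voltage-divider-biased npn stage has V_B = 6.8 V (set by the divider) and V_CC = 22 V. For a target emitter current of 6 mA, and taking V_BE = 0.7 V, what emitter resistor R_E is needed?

R_E ≈ 1 kΩ

V_E = V_B − V_BE = 6.8 − 0.7 = 6.1 V.
R_E = V_E / I_E = 6.1 / 6 = 1.02 kΩ.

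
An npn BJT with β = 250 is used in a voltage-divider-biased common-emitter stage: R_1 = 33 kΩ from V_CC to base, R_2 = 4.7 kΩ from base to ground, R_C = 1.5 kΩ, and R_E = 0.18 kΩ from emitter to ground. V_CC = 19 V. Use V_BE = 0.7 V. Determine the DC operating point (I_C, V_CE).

Thevenize the base divider: V_Th = V_CC·R_2/(R_1+R_2) = 19×4.7/37.7 = 2.37 V, R_Th = R_1‖R_2 = 4.11 kΩ.
Base-emitter loop: V_Th = I_B·R_Th + V_BE + (β+1)I_B·R_E, so I_B = (2.37 − 0.7) / (4.11 + 251×0.18) = 0.0339 mA.
I_C = β·I_B = 250×0.0339 = 8.46 mA, and I_E = (β+1)I_B = 8.5 mA.
V_CE = V_CC − I_C·R_C − I_E·R_E = 19 − 8.46×1.5 − 8.5×0.18 = 4.78 V.
V_CE = 4.78 V > 0.2 V confirms active-region operation.

I_C ≈ 8.5 mA, V_CE ≈ 4.8 V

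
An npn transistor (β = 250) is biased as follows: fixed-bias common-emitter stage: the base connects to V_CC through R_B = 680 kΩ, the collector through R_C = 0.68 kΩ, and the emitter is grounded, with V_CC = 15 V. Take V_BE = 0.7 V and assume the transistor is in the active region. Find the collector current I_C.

I_C ≈ 5.3 mA

Base loop: V_CC = I_B·R_B + V_BE, so I_B = (15 − 0.7)/680 kΩ = 0.021 mA.
In the active region I_C = β·I_B = 250 × 0.021 = 5.26 mA.
Collector loop: V_CE = V_CC − I_C·R_C = 15 − 5.26×0.68 = 11.4 V.
Since V_CE = 11.4 V > V_CE(sat) ≈ 0.2 V, the transistor is in the active region as assumed.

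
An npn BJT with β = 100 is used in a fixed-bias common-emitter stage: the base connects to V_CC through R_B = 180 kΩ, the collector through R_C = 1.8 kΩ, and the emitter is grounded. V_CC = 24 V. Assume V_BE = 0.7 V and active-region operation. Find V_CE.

V_CE ≈ 0.7 V

Base loop: V_CC = I_B·R_B + V_BE, so I_B = (24 − 0.7)/180 kΩ = 0.129 mA.
In the active region I_C = β·I_B = 100 × 0.129 = 12.9 mA.
Collector loop: V_CE = V_CC − I_C·R_C = 24 − 12.9×1.8 = 0.7 V.
Since V_CE = 0.7 V > V_CE(sat) ≈ 0.2 V, the transistor is in the active region as assumed.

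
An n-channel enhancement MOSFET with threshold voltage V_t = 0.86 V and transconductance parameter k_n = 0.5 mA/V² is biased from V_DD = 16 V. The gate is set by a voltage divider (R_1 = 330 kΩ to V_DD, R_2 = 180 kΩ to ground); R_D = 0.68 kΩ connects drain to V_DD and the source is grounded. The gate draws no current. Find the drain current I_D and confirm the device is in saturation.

I_D ≈ 5.7 mA

V_G = V_DD·R_2/(R_1+R_2) = 16×180/510 = 5.65 V. With the source grounded, V_GS = V_G = 5.65 V.
Assume saturation: I_D = (k_n/2)(V_GS − V_t)² = (0.5/2)×(5.65 − 0.86)² = 0.25×4.79² = 5.73 mA.
V_DS = V_DD − I_D·R_D = 16 − 5.73×0.68 = 12.1 V.
Saturation requires V_DS ≥ V_GS − V_t = 4.79 V; 12.1 ≥ 4.79 ✓.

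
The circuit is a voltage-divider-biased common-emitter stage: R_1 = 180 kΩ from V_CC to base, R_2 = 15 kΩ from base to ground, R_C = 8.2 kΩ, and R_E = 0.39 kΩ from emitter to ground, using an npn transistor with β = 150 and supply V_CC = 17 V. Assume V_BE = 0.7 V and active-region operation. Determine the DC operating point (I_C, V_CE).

I_C ≈ 1.3 mA, V_CE ≈ 6.2 V

Thevenize the base divider: V_Th = V_CC·R_2/(R_1+R_2) = 17×15/195 = 1.31 V, R_Th = R_1‖R_2 = 13.8 kΩ.
Base-emitter loop: V_Th = I_B·R_Th + V_BE + (β+1)I_B·R_E, so I_B = (1.31 − 0.7) / (13.8 + 151×0.39) = 0.00835 mA.
I_C = β·I_B = 150×0.00835 = 1.25 mA, and I_E = (β+1)I_B = 1.26 mA.
V_CE = V_CC − I_C·R_C − I_E·R_E = 17 − 1.25×8.2 − 1.26×0.39 = 6.23 V.
V_CE = 6.23 V > 0.2 V confirms active-region operation.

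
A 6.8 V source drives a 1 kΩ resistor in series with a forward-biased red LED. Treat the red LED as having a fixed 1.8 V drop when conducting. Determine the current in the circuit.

KVL around the loop: 6.8 = V_D + I·R = 1.8 + I × 1 kΩ.
So I = (6.8 − 1.8) / 1 kΩ = 5 / 1 = 5 mA.

I ≈ 5 mA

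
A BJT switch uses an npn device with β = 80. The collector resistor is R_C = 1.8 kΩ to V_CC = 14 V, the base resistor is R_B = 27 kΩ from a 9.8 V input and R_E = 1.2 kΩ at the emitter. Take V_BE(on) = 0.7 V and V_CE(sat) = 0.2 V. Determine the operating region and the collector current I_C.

saturation; I_C ≈ 4.5 mA

Assume active: I_B = (9.8 − 0.7)/(27 + 81×1.2) = 0.0733 mA, I_C = β·I_B = 5.86 mA.
Then V_CE = 14 − 5.86×1.8 − 5.93×1.2 = -3.67 V < 0.2 V — the active assumption fails.
Re-solve with V_CE = 0.2 V. KCL at the emitter: V_E/R_E = (V_BB−0.7−V_E)/R_B + (V_CC−0.2−V_E)/R_C, giving V_E = 5.61 V.
I_C = (V_CC − 0.2 − V_E)/R_C = (13.8 − 5.61)/1.8 = 4.55 mA.
Check: I_B = (9.1 − 5.61)/27 = 0.129 mA, and β·I_B = 10.3 mA > I_C, confirming saturation.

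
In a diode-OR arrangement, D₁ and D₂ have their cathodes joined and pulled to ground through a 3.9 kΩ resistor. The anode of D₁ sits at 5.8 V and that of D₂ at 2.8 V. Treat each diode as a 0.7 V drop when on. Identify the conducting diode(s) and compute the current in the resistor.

Only D₁ conducts; I_R ≈ 1.3 mA

Assume both conduct. Then node N would need to be at both 5.8−0.7 = 5.1 V and 2.8−0.7 = 2.1 V, which is impossible.
Assume only D₁ conducts: V_N = 5.8 − 0.7 = 5.1 V, so I_R = 5.1/3.9 = 1.31 mA.
Check D₂: its anode-to-cathode voltage is 2.8 − 5.1 = -2.3 V < 0.7 V, so it is off. The assumption is consistent.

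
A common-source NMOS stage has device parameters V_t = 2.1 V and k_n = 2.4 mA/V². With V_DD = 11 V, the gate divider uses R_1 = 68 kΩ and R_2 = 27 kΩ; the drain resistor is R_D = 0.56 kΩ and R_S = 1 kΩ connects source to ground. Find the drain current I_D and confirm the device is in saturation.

V_G = V_DD·R_2/(R_1+R_2) = 11×27/95 = 3.13 V.
Assume saturation: I_D = (k_n/2)(V_GS − V_t)² with V_GS = V_G − I_D·R_S = 3.13 − 1·I_D.
Substituting gives 1.2·I_D² − 3.46·I_D + 1.26 = 0, with roots I_D = 0.429 or 2.46 mA.
The root I_D = 2.46 mA gives V_GS = 0.669 V ≤ V_t, so take I_D = 0.429 mA.
Then V_GS = 2.7 V and V_DS = V_DD − I_D(R_D+R_S) = 11 − 0.429×1.56 = 10.3 V.
Saturation requires V_DS ≥ V_GS − V_t = 0.598 V; 10.3 ≥ 0.598 ✓.

I_D ≈ 0.43 mA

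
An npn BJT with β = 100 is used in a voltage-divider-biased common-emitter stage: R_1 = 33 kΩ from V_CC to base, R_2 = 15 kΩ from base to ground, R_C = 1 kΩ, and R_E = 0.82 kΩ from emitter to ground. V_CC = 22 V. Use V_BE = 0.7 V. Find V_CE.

Thevenize the base divider: V_Th = V_CC·R_2/(R_1+R_2) = 22×15/48 = 6.88 V, R_Th = R_1‖R_2 = 10.3 kΩ.
Base-emitter loop: V_Th = I_B·R_Th + V_BE + (β+1)I_B·R_E, so I_B = (6.88 − 0.7) / (10.3 + 101×0.82) = 0.0663 mA.
I_C = β·I_B = 100×0.0663 = 6.63 mA, and I_E = (β+1)I_B = 6.7 mA.
V_CE = V_CC − I_C·R_C − I_E·R_E = 22 − 6.63×1 − 6.7×0.82 = 9.88 V.
V_CE = 9.88 V > 0.2 V confirms active-region operation.

V_CE ≈ 9.9 V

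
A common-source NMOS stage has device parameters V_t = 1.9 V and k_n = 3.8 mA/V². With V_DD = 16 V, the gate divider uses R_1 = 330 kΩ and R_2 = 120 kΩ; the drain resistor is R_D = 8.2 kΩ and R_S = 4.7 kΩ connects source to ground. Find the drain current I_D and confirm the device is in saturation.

I_D ≈ 0.41 mA

V_G = V_DD·R_2/(R_1+R_2) = 16×120/450 = 4.27 V.
Assume saturation: I_D = (k_n/2)(V_GS − V_t)² with V_GS = V_G − I_D·R_S = 4.27 − 4.7·I_D.
Substituting gives 42·I_D² − 43.3·I_D + 10.6 = 0, with roots I_D = 0.405 or 0.626 mA.
The root I_D = 0.626 mA gives V_GS = 1.33 V ≤ V_t, so take I_D = 0.405 mA.
Then V_GS = 2.36 V and V_DS = V_DD − I_D(R_D+R_S) = 16 − 0.405×12.9 = 10.8 V.
Saturation requires V_DS ≥ V_GS − V_t = 0.462 V; 10.8 ≥ 0.462 ✓.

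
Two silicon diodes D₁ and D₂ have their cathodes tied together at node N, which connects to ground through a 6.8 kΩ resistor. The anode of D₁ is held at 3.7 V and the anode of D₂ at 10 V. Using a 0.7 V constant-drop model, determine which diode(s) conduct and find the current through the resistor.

Only D₂ conducts; I_R ≈ 1.4 mA

Assume both conduct. Then node N would need to be at both 3.7−0.7 = 3 V and 10−0.7 = 9.3 V, which is impossible.
Assume only D₂ conducts: V_N = 10 − 0.7 = 9.3 V, so I_R = 9.3/6.8 = 1.37 mA.
Check D₁: its anode-to-cathode voltage is 3.7 − 9.3 = -5.6 V < 0.7 V, so it is off. The assumption is consistent.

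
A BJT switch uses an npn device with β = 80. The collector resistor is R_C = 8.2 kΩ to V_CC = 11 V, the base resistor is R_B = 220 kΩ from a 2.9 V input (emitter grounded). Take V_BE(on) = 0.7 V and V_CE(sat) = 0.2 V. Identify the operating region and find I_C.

active; I_C ≈ 0.8 mA

Assume active. Base-emitter loop: I_B = (V_BB − V_BE)/R_B = (2.9 − 0.7)/220 = 0.01 mA.
I_C = β·I_B = 80×0.01 = 0.8 mA.
V_CE = V_CC − I_C·R_C = 11 − 0.8×8.2 = 4.44 V > V_CE(sat), so the active-region assumption holds.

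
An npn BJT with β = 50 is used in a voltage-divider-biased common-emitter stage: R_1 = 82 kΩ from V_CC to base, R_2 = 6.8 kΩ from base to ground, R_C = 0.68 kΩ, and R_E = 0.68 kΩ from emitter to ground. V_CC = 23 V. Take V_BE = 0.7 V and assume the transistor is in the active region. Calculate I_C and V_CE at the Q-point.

Thevenize the base divider: V_Th = V_CC·R_2/(R_1+R_2) = 23×6.8/88.8 = 1.76 V, R_Th = R_1‖R_2 = 6.28 kΩ.
Base-emitter loop: V_Th = I_B·R_Th + V_BE + (β+1)I_B·R_E, so I_B = (1.76 − 0.7) / (6.28 + 51×0.68) = 0.0259 mA.
I_C = β·I_B = 50×0.0259 = 1.3 mA, and I_E = (β+1)I_B = 1.32 mA.
V_CE = V_CC − I_C·R_C − I_E·R_E = 23 − 1.3×0.68 − 1.32×0.68 = 21.2 V.
V_CE = 21.2 V > 0.2 V confirms active-region operation.

I_C ≈ 1.3 mA, V_CE ≈ 21 V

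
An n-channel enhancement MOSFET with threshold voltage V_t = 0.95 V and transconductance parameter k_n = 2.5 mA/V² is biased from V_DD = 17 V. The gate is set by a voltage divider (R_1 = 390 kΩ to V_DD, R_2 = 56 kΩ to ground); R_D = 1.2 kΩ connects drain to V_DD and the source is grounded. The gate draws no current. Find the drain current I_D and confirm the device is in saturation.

V_G = V_DD·R_2/(R_1+R_2) = 17×56/446 = 2.13 V. With the source grounded, V_GS = V_G = 2.13 V.
Assume saturation: I_D = (k_n/2)(V_GS − V_t)² = (2.5/2)×(2.13 − 0.95)² = 1.25×1.18² = 1.75 mA.
V_DS = V_DD − I_D·R_D = 17 − 1.75×1.2 = 14.9 V.
Saturation requires V_DS ≥ V_GS − V_t = 1.18 V; 14.9 ≥ 1.18 ✓.

I_D ≈ 1.8 mA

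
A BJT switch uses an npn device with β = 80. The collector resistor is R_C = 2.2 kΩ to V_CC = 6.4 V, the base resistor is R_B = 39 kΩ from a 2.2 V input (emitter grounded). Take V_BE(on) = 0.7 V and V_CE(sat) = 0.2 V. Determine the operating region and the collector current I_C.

Assume active: I_B = (2.2 − 0.7)/39 = 0.0385 mA, giving I_C = β·I_B = 3.08 mA.
But then V_CE = 6.4 − 3.08×2.2 = -0.369 V < V_CE(sat) = 0.2 V — impossible in the active region.
So the transistor is saturated. With V_CE = 0.2 V, I_C = (V_CC − 0.2)/R_C = 6.2/2.2 = 2.82 mA.
Check: β·I_B = 3.08 mA > I_C = 2.82 mA, confirming saturation.

saturation; I_C ≈ 2.8 mA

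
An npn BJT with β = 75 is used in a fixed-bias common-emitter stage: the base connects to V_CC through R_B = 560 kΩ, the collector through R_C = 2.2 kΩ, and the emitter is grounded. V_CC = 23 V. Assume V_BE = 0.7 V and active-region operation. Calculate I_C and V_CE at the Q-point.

I_C ≈ 3 mA, V_CE ≈ 16 V

Base loop: V_CC = I_B·R_B + V_BE, so I_B = (23 − 0.7)/560 kΩ = 0.0398 mA.
In the active region I_C = β·I_B = 75 × 0.0398 = 2.99 mA.
Collector loop: V_CE = V_CC − I_C·R_C = 23 − 2.99×2.2 = 16.4 V.
Since V_CE = 16.4 V > V_CE(sat) ≈ 0.2 V, the transistor is in the active region as assumed.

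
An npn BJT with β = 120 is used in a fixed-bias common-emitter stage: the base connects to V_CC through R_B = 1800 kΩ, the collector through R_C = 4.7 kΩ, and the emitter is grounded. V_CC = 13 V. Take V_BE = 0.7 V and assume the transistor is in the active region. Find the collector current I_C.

Base loop: V_CC = I_B·R_B + V_BE, so I_B = (13 − 0.7)/1800 kΩ = 0.00683 mA.
In the active region I_C = β·I_B = 120 × 0.00683 = 0.82 mA.
Collector loop: V_CE = V_CC − I_C·R_C = 13 − 0.82×4.7 = 9.15 V.
Since V_CE = 9.15 V > V_CE(sat) ≈ 0.2 V, the transistor is in the active region as assumed.

I_C ≈ 0.82 mA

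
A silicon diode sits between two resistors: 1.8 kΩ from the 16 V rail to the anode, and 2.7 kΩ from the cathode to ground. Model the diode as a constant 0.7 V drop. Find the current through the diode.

I ≈ 3.4 mA

The two resistors are in series with the diode, so KVL gives 16 = I·1.8 + 0.7 + I·2.7.
I = (16 − 0.7) / (1.8 + 2.7) kΩ = 15.3 / 4.5 = 3.4 mA.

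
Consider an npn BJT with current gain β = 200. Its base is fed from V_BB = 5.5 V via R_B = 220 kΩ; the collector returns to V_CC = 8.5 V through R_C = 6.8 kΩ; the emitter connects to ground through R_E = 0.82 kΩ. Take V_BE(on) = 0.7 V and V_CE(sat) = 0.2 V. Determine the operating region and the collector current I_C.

saturation; I_C ≈ 1.1 mA

Assume active: I_B = (5.5 − 0.7)/(220 + 201×0.82) = 0.0125 mA, I_C = β·I_B = 2.49 mA.
Then V_CE = 8.5 − 2.49×6.8 − 2.51×0.82 = -10.5 V < 0.2 V — the active assumption fails.
Re-solve with V_CE = 0.2 V. KCL at the emitter: V_E/R_E = (V_BB−0.7−V_E)/R_B + (V_CC−0.2−V_E)/R_C, giving V_E = 0.906 V.
I_C = (V_CC − 0.2 − V_E)/R_C = (8.3 − 0.906)/6.8 = 1.09 mA.
Check: I_B = (4.8 − 0.906)/220 = 0.0177 mA, and β·I_B = 3.54 mA > I_C, confirming saturation.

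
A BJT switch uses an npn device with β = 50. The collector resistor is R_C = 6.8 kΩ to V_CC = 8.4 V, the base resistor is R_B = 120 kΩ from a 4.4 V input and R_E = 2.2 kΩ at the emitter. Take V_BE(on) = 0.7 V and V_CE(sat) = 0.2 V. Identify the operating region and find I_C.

active; I_C ≈ 0.8 mA

Assume active. Base-emitter loop: I_B = (V_BB − V_BE)/(R_B + (β+1)R_E) = (4.4 − 0.7)/(120 + 51×2.2) = 0.0159 mA.
I_C = β·I_B = 50×0.0159 = 0.797 mA.
V_CE = V_CC − I_C·R_C − I_E·R_E = 8.4 − 0.797×6.8 − 0.813×2.2 = 1.19 V > V_CE(sat), so the active-region assumption holds.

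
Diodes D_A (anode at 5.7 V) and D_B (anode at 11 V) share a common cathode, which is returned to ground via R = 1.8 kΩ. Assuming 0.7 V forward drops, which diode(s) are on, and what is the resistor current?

Assume both conduct. Then node N would need to be at both 5.7−0.7 = 5 V and 11−0.7 = 10.3 V, which is impossible.
Assume only D_B conducts: V_N = 11 − 0.7 = 10.3 V, so I_R = 10.3/1.8 = 5.72 mA.
Check D_A: its anode-to-cathode voltage is 5.7 − 10.3 = -4.6 V < 0.7 V, so it is off. The assumption is consistent.

Only D_B conducts; I_R ≈ 5.7 mA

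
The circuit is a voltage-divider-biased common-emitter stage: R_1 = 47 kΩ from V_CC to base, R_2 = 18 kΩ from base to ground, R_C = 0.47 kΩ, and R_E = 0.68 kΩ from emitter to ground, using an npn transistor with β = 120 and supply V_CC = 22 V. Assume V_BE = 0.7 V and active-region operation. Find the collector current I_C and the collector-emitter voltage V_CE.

Thevenize the base divider: V_Th = V_CC·R_2/(R_1+R_2) = 22×18/65 = 6.09 V, R_Th = R_1‖R_2 = 13 kΩ.
Base-emitter loop: V_Th = I_B·R_Th + V_BE + (β+1)I_B·R_E, so I_B = (6.09 − 0.7) / (13 + 121×0.68) = 0.0566 mA.
I_C = β·I_B = 120×0.0566 = 6.79 mA, and I_E = (β+1)I_B = 6.85 mA.
V_CE = V_CC − I_C·R_C − I_E·R_E = 22 − 6.79×0.47 − 6.85×0.68 = 14.2 V.
V_CE = 14.2 V > 0.2 V confirms active-region operation.

I_C ≈ 6.8 mA, V_CE ≈ 14 V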